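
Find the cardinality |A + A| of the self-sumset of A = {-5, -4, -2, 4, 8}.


A + A = {a + a' : a, a' ∈ A}; |A| = 5.
General bounds: 2|A| - 1 ≤ |A + A| ≤ |A|(|A|+1)/2, i.e. 9 ≤ |A + A| ≤ 15.
Lower bound 2|A|-1 is attained iff A is an arithmetic progression.
Enumerate sums a + a' for a ≤ a' (symmetric, so this suffices):
a = -5: -5+-5=-10, -5+-4=-9, -5+-2=-7, -5+4=-1, -5+8=3
a = -4: -4+-4=-8, -4+-2=-6, -4+4=0, -4+8=4
a = -2: -2+-2=-4, -2+4=2, -2+8=6
a = 4: 4+4=8, 4+8=12
a = 8: 8+8=16
Distinct sums: {-10, -9, -8, -7, -6, -4, -1, 0, 2, 3, 4, 6, 8, 12, 16}
|A + A| = 15

|A + A| = 15


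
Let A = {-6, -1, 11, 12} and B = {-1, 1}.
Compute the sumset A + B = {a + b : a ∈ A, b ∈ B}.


A + B = {a + b : a ∈ A, b ∈ B}.
Enumerate all |A|·|B| = 4·2 = 8 pairs (a, b) and collect distinct sums.
a = -6: -6+-1=-7, -6+1=-5
a = -1: -1+-1=-2, -1+1=0
a = 11: 11+-1=10, 11+1=12
a = 12: 12+-1=11, 12+1=13
Collecting distinct sums: A + B = {-7, -5, -2, 0, 10, 11, 12, 13}
|A + B| = 8

A + B = {-7, -5, -2, 0, 10, 11, 12, 13}


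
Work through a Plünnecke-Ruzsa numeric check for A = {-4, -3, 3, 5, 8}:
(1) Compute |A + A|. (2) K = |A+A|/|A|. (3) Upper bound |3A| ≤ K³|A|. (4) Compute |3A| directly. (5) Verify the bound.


|A| = 5.
Step 1: Compute A + A by enumerating all 25 pairs.
A + A = {-8, -7, -6, -1, 0, 1, 2, 4, 5, 6, 8, 10, 11, 13, 16}, so |A + A| = 15.
Step 2: Doubling constant K = |A + A|/|A| = 15/5 = 15/5 ≈ 3.0000.
Step 3: Plünnecke-Ruzsa gives |3A| ≤ K³·|A| = (3.0000)³ · 5 ≈ 135.0000.
Step 4: Compute 3A = A + A + A directly by enumerating all triples (a,b,c) ∈ A³; |3A| = 30.
Step 5: Check 30 ≤ 135.0000? Yes ✓.

K = 15/5, Plünnecke-Ruzsa bound K³|A| ≈ 135.0000, |3A| = 30, inequality holds.


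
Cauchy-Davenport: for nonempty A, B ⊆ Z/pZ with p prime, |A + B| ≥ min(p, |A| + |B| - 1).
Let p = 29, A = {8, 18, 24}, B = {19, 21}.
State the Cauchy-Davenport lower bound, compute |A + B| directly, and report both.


Cauchy-Davenport: |A + B| ≥ min(p, |A| + |B| - 1) for A, B nonempty in Z/pZ.
|A| = 3, |B| = 2, p = 29.
CD lower bound = min(29, 3 + 2 - 1) = min(29, 4) = 4.
Compute A + B mod 29 directly:
a = 8: 8+19=27, 8+21=0
a = 18: 18+19=8, 18+21=10
a = 24: 24+19=14, 24+21=16
A + B = {0, 8, 10, 14, 16, 27}, so |A + B| = 6.
Verify: 6 ≥ 4? Yes ✓.

CD lower bound = 4, actual |A + B| = 6.


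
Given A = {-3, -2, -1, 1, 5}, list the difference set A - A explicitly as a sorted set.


A - A = {a - a' : a, a' ∈ A}.
Compute a - a' for each ordered pair (a, a'):
a = -3: -3--3=0, -3--2=-1, -3--1=-2, -3-1=-4, -3-5=-8
a = -2: -2--3=1, -2--2=0, -2--1=-1, -2-1=-3, -2-5=-7
a = -1: -1--3=2, -1--2=1, -1--1=0, -1-1=-2, -1-5=-6
a = 1: 1--3=4, 1--2=3, 1--1=2, 1-1=0, 1-5=-4
a = 5: 5--3=8, 5--2=7, 5--1=6, 5-1=4, 5-5=0
Collecting distinct values (and noting 0 appears from a-a):
A - A = {-8, -7, -6, -4, -3, -2, -1, 0, 1, 2, 3, 4, 6, 7, 8}
|A - A| = 15

A - A = {-8, -7, -6, -4, -3, -2, -1, 0, 1, 2, 3, 4, 6, 7, 8}


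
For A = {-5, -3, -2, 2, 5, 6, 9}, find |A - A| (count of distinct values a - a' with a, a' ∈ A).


A - A = {a - a' : a, a' ∈ A}; |A| = 7.
Bounds: 2|A|-1 ≤ |A - A| ≤ |A|² - |A| + 1, i.e. 13 ≤ |A - A| ≤ 43.
Note: 0 ∈ A - A always (from a - a). The set is symmetric: if d ∈ A - A then -d ∈ A - A.
Enumerate nonzero differences d = a - a' with a > a' (then include -d):
Positive differences: {1, 2, 3, 4, 5, 7, 8, 9, 10, 11, 12, 14}
Full difference set: {0} ∪ (positive diffs) ∪ (negative diffs).
|A - A| = 1 + 2·12 = 25 (matches direct enumeration: 25).

|A - A| = 25


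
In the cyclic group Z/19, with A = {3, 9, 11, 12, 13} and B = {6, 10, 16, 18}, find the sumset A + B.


Work in Z/19Z: reduce every sum a + b modulo 19.
Enumerate all 20 pairs:
a = 3: 3+6=9, 3+10=13, 3+16=0, 3+18=2
a = 9: 9+6=15, 9+10=0, 9+16=6, 9+18=8
a = 11: 11+6=17, 11+10=2, 11+16=8, 11+18=10
a = 12: 12+6=18, 12+10=3, 12+16=9, 12+18=11
a = 13: 13+6=0, 13+10=4, 13+16=10, 13+18=12
Distinct residues collected: {0, 2, 3, 4, 6, 8, 9, 10, 11, 12, 13, 15, 17, 18}
|A + B| = 14 (out of 19 total residues).

A + B = {0, 2, 3, 4, 6, 8, 9, 10, 11, 12, 13, 15, 17, 18}


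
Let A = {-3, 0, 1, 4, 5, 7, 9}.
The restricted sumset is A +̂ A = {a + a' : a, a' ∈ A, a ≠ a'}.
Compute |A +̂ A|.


Restricted sumset: A +̂ A = {a + a' : a ∈ A, a' ∈ A, a ≠ a'}.
Equivalently, take A + A and drop any sum 2a that is achievable ONLY as a + a for a ∈ A (i.e. sums representable only with equal summands).
Enumerate pairs (a, a') with a < a' (symmetric, so each unordered pair gives one sum; this covers all a ≠ a'):
  -3 + 0 = -3
  -3 + 1 = -2
  -3 + 4 = 1
  -3 + 5 = 2
  -3 + 7 = 4
  -3 + 9 = 6
  0 + 1 = 1
  0 + 4 = 4
  0 + 5 = 5
  0 + 7 = 7
  0 + 9 = 9
  1 + 4 = 5
  1 + 5 = 6
  1 + 7 = 8
  1 + 9 = 10
  4 + 5 = 9
  4 + 7 = 11
  4 + 9 = 13
  5 + 7 = 12
  5 + 9 = 14
  7 + 9 = 16
Collected distinct sums: {-3, -2, 1, 2, 4, 5, 6, 7, 8, 9, 10, 11, 12, 13, 14, 16}
|A +̂ A| = 16
(Reference bound: |A +̂ A| ≥ 2|A| - 3 for |A| ≥ 2, with |A| = 7 giving ≥ 11.)

|A +̂ A| = 16


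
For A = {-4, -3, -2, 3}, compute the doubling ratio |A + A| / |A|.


|A| = 4.
Compute A + A by enumerating all 16 pairs.
A + A = {-8, -7, -6, -5, -4, -1, 0, 1, 6}, so |A + A| = 9.
K = |A + A| / |A| = 9/4 (already in lowest terms) ≈ 2.2500.
Reference: AP of size 4 gives K = 7/4 ≈ 1.7500; a fully generic set of size 4 gives K ≈ 2.5000.

|A| = 4, |A + A| = 9, K = 9/4.


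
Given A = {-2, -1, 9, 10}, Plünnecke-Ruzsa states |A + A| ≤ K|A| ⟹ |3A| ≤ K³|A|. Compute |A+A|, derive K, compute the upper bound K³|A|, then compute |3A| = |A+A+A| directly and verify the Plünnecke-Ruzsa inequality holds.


|A| = 4.
Step 1: Compute A + A by enumerating all 16 pairs.
A + A = {-4, -3, -2, 7, 8, 9, 18, 19, 20}, so |A + A| = 9.
Step 2: Doubling constant K = |A + A|/|A| = 9/4 = 9/4 ≈ 2.2500.
Step 3: Plünnecke-Ruzsa gives |3A| ≤ K³·|A| = (2.2500)³ · 4 ≈ 45.5625.
Step 4: Compute 3A = A + A + A directly by enumerating all triples (a,b,c) ∈ A³; |3A| = 16.
Step 5: Check 16 ≤ 45.5625? Yes ✓.

K = 9/4, Plünnecke-Ruzsa bound K³|A| ≈ 45.5625, |3A| = 16, inequality holds.


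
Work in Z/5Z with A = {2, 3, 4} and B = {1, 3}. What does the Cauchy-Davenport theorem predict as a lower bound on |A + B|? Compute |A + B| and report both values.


Cauchy-Davenport: |A + B| ≥ min(p, |A| + |B| - 1) for A, B nonempty in Z/pZ.
|A| = 3, |B| = 2, p = 5.
CD lower bound = min(5, 3 + 2 - 1) = min(5, 4) = 4.
Compute A + B mod 5 directly:
a = 2: 2+1=3, 2+3=0
a = 3: 3+1=4, 3+3=1
a = 4: 4+1=0, 4+3=2
A + B = {0, 1, 2, 3, 4}, so |A + B| = 5.
Verify: 5 ≥ 4? Yes ✓.

CD lower bound = 4, actual |A + B| = 5.


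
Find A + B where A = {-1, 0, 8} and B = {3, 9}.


A + B = {a + b : a ∈ A, b ∈ B}.
Enumerate all |A|·|B| = 3·2 = 6 pairs (a, b) and collect distinct sums.
a = -1: -1+3=2, -1+9=8
a = 0: 0+3=3, 0+9=9
a = 8: 8+3=11, 8+9=17
Collecting distinct sums: A + B = {2, 3, 8, 9, 11, 17}
|A + B| = 6

A + B = {2, 3, 8, 9, 11, 17}


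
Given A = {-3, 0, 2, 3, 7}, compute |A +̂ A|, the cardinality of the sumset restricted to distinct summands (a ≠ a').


Restricted sumset: A +̂ A = {a + a' : a ∈ A, a' ∈ A, a ≠ a'}.
Equivalently, take A + A and drop any sum 2a that is achievable ONLY as a + a for a ∈ A (i.e. sums representable only with equal summands).
Enumerate pairs (a, a') with a < a' (symmetric, so each unordered pair gives one sum; this covers all a ≠ a'):
  -3 + 0 = -3
  -3 + 2 = -1
  -3 + 3 = 0
  -3 + 7 = 4
  0 + 2 = 2
  0 + 3 = 3
  0 + 7 = 7
  2 + 3 = 5
  2 + 7 = 9
  3 + 7 = 10
Collected distinct sums: {-3, -1, 0, 2, 3, 4, 5, 7, 9, 10}
|A +̂ A| = 10
(Reference bound: |A +̂ A| ≥ 2|A| - 3 for |A| ≥ 2, with |A| = 5 giving ≥ 7.)

|A +̂ A| = 10


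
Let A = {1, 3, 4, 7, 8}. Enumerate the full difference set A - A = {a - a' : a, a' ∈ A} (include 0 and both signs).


A - A = {a - a' : a, a' ∈ A}.
Compute a - a' for each ordered pair (a, a'):
a = 1: 1-1=0, 1-3=-2, 1-4=-3, 1-7=-6, 1-8=-7
a = 3: 3-1=2, 3-3=0, 3-4=-1, 3-7=-4, 3-8=-5
a = 4: 4-1=3, 4-3=1, 4-4=0, 4-7=-3, 4-8=-4
a = 7: 7-1=6, 7-3=4, 7-4=3, 7-7=0, 7-8=-1
a = 8: 8-1=7, 8-3=5, 8-4=4, 8-7=1, 8-8=0
Collecting distinct values (and noting 0 appears from a-a):
A - A = {-7, -6, -5, -4, -3, -2, -1, 0, 1, 2, 3, 4, 5, 6, 7}
|A - A| = 15

A - A = {-7, -6, -5, -4, -3, -2, -1, 0, 1, 2, 3, 4, 5, 6, 7}


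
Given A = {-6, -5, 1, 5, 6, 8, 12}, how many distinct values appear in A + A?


A + A = {a + a' : a, a' ∈ A}; |A| = 7.
General bounds: 2|A| - 1 ≤ |A + A| ≤ |A|(|A|+1)/2, i.e. 13 ≤ |A + A| ≤ 28.
Lower bound 2|A|-1 is attained iff A is an arithmetic progression.
Enumerate sums a + a' for a ≤ a' (symmetric, so this suffices):
a = -6: -6+-6=-12, -6+-5=-11, -6+1=-5, -6+5=-1, -6+6=0, -6+8=2, -6+12=6
a = -5: -5+-5=-10, -5+1=-4, -5+5=0, -5+6=1, -5+8=3, -5+12=7
a = 1: 1+1=2, 1+5=6, 1+6=7, 1+8=9, 1+12=13
a = 5: 5+5=10, 5+6=11, 5+8=13, 5+12=17
a = 6: 6+6=12, 6+8=14, 6+12=18
a = 8: 8+8=16, 8+12=20
a = 12: 12+12=24
Distinct sums: {-12, -11, -10, -5, -4, -1, 0, 1, 2, 3, 6, 7, 9, 10, 11, 12, 13, 14, 16, 17, 18, 20, 24}
|A + A| = 23

|A + A| = 23


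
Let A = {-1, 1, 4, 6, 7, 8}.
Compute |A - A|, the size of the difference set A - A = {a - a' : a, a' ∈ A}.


A - A = {a - a' : a, a' ∈ A}; |A| = 6.
Bounds: 2|A|-1 ≤ |A - A| ≤ |A|² - |A| + 1, i.e. 11 ≤ |A - A| ≤ 31.
Note: 0 ∈ A - A always (from a - a). The set is symmetric: if d ∈ A - A then -d ∈ A - A.
Enumerate nonzero differences d = a - a' with a > a' (then include -d):
Positive differences: {1, 2, 3, 4, 5, 6, 7, 8, 9}
Full difference set: {0} ∪ (positive diffs) ∪ (negative diffs).
|A - A| = 1 + 2·9 = 19 (matches direct enumeration: 19).

|A - A| = 19


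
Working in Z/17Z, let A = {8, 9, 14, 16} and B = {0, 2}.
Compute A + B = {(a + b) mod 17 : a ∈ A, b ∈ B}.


Work in Z/17Z: reduce every sum a + b modulo 17.
Enumerate all 8 pairs:
a = 8: 8+0=8, 8+2=10
a = 9: 9+0=9, 9+2=11
a = 14: 14+0=14, 14+2=16
a = 16: 16+0=16, 16+2=1
Distinct residues collected: {1, 8, 9, 10, 11, 14, 16}
|A + B| = 7 (out of 17 total residues).

A + B = {1, 8, 9, 10, 11, 14, 16}


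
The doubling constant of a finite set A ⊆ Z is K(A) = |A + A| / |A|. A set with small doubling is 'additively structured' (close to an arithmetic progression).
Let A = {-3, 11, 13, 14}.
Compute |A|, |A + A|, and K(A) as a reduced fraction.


|A| = 4.
Compute A + A by enumerating all 16 pairs.
A + A = {-6, 8, 10, 11, 22, 24, 25, 26, 27, 28}, so |A + A| = 10.
K = |A + A| / |A| = 10/4 = 5/2 ≈ 2.5000.
Reference: AP of size 4 gives K = 7/4 ≈ 1.7500; a fully generic set of size 4 gives K ≈ 2.5000.

|A| = 4, |A + A| = 10, K = 10/4 = 5/2.


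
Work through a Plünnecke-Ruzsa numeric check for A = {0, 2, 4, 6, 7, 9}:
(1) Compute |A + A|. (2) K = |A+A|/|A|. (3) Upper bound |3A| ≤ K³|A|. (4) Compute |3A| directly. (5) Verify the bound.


|A| = 6.
Step 1: Compute A + A by enumerating all 36 pairs.
A + A = {0, 2, 4, 6, 7, 8, 9, 10, 11, 12, 13, 14, 15, 16, 18}, so |A + A| = 15.
Step 2: Doubling constant K = |A + A|/|A| = 15/6 = 15/6 ≈ 2.5000.
Step 3: Plünnecke-Ruzsa gives |3A| ≤ K³·|A| = (2.5000)³ · 6 ≈ 93.7500.
Step 4: Compute 3A = A + A + A directly by enumerating all triples (a,b,c) ∈ A³; |3A| = 24.
Step 5: Check 24 ≤ 93.7500? Yes ✓.

K = 15/6, Plünnecke-Ruzsa bound K³|A| ≈ 93.7500, |3A| = 24, inequality holds.


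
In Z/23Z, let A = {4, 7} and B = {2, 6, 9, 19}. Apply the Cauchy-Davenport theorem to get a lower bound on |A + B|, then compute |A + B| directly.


Cauchy-Davenport: |A + B| ≥ min(p, |A| + |B| - 1) for A, B nonempty in Z/pZ.
|A| = 2, |B| = 4, p = 23.
CD lower bound = min(23, 2 + 4 - 1) = min(23, 5) = 5.
Compute A + B mod 23 directly:
a = 4: 4+2=6, 4+6=10, 4+9=13, 4+19=0
a = 7: 7+2=9, 7+6=13, 7+9=16, 7+19=3
A + B = {0, 3, 6, 9, 10, 13, 16}, so |A + B| = 7.
Verify: 7 ≥ 5? Yes ✓.

CD lower bound = 5, actual |A + B| = 7.


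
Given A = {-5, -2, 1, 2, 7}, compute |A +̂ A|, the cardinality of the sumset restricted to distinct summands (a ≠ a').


Restricted sumset: A +̂ A = {a + a' : a ∈ A, a' ∈ A, a ≠ a'}.
Equivalently, take A + A and drop any sum 2a that is achievable ONLY as a + a for a ∈ A (i.e. sums representable only with equal summands).
Enumerate pairs (a, a') with a < a' (symmetric, so each unordered pair gives one sum; this covers all a ≠ a'):
  -5 + -2 = -7
  -5 + 1 = -4
  -5 + 2 = -3
  -5 + 7 = 2
  -2 + 1 = -1
  -2 + 2 = 0
  -2 + 7 = 5
  1 + 2 = 3
  1 + 7 = 8
  2 + 7 = 9
Collected distinct sums: {-7, -4, -3, -1, 0, 2, 3, 5, 8, 9}
|A +̂ A| = 10
(Reference bound: |A +̂ A| ≥ 2|A| - 3 for |A| ≥ 2, with |A| = 5 giving ≥ 7.)

|A +̂ A| = 10


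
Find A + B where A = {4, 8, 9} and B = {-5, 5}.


A + B = {a + b : a ∈ A, b ∈ B}.
Enumerate all |A|·|B| = 3·2 = 6 pairs (a, b) and collect distinct sums.
a = 4: 4+-5=-1, 4+5=9
a = 8: 8+-5=3, 8+5=13
a = 9: 9+-5=4, 9+5=14
Collecting distinct sums: A + B = {-1, 3, 4, 9, 13, 14}
|A + B| = 6

A + B = {-1, 3, 4, 9, 13, 14}


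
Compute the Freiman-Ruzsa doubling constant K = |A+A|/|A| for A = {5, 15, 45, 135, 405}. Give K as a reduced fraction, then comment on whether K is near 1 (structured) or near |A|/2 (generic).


|A| = 5.
Compute A + A by enumerating all 25 pairs.
A + A = {10, 20, 30, 50, 60, 90, 140, 150, 180, 270, 410, 420, 450, 540, 810}, so |A + A| = 15.
K = |A + A| / |A| = 15/5 = 3/1 ≈ 3.0000.
Reference: AP of size 5 gives K = 9/5 ≈ 1.8000; a fully generic set of size 5 gives K ≈ 3.0000.

|A| = 5, |A + A| = 15, K = 15/5 = 3/1.


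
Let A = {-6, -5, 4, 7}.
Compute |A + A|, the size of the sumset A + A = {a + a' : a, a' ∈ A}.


A + A = {a + a' : a, a' ∈ A}; |A| = 4.
General bounds: 2|A| - 1 ≤ |A + A| ≤ |A|(|A|+1)/2, i.e. 7 ≤ |A + A| ≤ 10.
Lower bound 2|A|-1 is attained iff A is an arithmetic progression.
Enumerate sums a + a' for a ≤ a' (symmetric, so this suffices):
a = -6: -6+-6=-12, -6+-5=-11, -6+4=-2, -6+7=1
a = -5: -5+-5=-10, -5+4=-1, -5+7=2
a = 4: 4+4=8, 4+7=11
a = 7: 7+7=14
Distinct sums: {-12, -11, -10, -2, -1, 1, 2, 8, 11, 14}
|A + A| = 10

|A + A| = 10


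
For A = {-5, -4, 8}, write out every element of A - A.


A - A = {a - a' : a, a' ∈ A}.
Compute a - a' for each ordered pair (a, a'):
a = -5: -5--5=0, -5--4=-1, -5-8=-13
a = -4: -4--5=1, -4--4=0, -4-8=-12
a = 8: 8--5=13, 8--4=12, 8-8=0
Collecting distinct values (and noting 0 appears from a-a):
A - A = {-13, -12, -1, 0, 1, 12, 13}
|A - A| = 7

A - A = {-13, -12, -1, 0, 1, 12, 13}


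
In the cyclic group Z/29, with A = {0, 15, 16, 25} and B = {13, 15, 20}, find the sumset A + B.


Work in Z/29Z: reduce every sum a + b modulo 29.
Enumerate all 12 pairs:
a = 0: 0+13=13, 0+15=15, 0+20=20
a = 15: 15+13=28, 15+15=1, 15+20=6
a = 16: 16+13=0, 16+15=2, 16+20=7
a = 25: 25+13=9, 25+15=11, 25+20=16
Distinct residues collected: {0, 1, 2, 6, 7, 9, 11, 13, 15, 16, 20, 28}
|A + B| = 12 (out of 29 total residues).

A + B = {0, 1, 2, 6, 7, 9, 11, 13, 15, 16, 20, 28}


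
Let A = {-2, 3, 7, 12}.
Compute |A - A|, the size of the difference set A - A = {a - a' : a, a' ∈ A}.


A - A = {a - a' : a, a' ∈ A}; |A| = 4.
Bounds: 2|A|-1 ≤ |A - A| ≤ |A|² - |A| + 1, i.e. 7 ≤ |A - A| ≤ 13.
Note: 0 ∈ A - A always (from a - a). The set is symmetric: if d ∈ A - A then -d ∈ A - A.
Enumerate nonzero differences d = a - a' with a > a' (then include -d):
Positive differences: {4, 5, 9, 14}
Full difference set: {0} ∪ (positive diffs) ∪ (negative diffs).
|A - A| = 1 + 2·4 = 9 (matches direct enumeration: 9).

|A - A| = 9


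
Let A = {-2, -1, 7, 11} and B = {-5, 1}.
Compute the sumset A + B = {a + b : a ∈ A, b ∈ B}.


A + B = {a + b : a ∈ A, b ∈ B}.
Enumerate all |A|·|B| = 4·2 = 8 pairs (a, b) and collect distinct sums.
a = -2: -2+-5=-7, -2+1=-1
a = -1: -1+-5=-6, -1+1=0
a = 7: 7+-5=2, 7+1=8
a = 11: 11+-5=6, 11+1=12
Collecting distinct sums: A + B = {-7, -6, -1, 0, 2, 6, 8, 12}
|A + B| = 8

A + B = {-7, -6, -1, 0, 2, 6, 8, 12}


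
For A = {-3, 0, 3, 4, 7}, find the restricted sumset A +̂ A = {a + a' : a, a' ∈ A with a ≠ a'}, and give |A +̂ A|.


Restricted sumset: A +̂ A = {a + a' : a ∈ A, a' ∈ A, a ≠ a'}.
Equivalently, take A + A and drop any sum 2a that is achievable ONLY as a + a for a ∈ A (i.e. sums representable only with equal summands).
Enumerate pairs (a, a') with a < a' (symmetric, so each unordered pair gives one sum; this covers all a ≠ a'):
  -3 + 0 = -3
  -3 + 3 = 0
  -3 + 4 = 1
  -3 + 7 = 4
  0 + 3 = 3
  0 + 4 = 4
  0 + 7 = 7
  3 + 4 = 7
  3 + 7 = 10
  4 + 7 = 11
Collected distinct sums: {-3, 0, 1, 3, 4, 7, 10, 11}
|A +̂ A| = 8
(Reference bound: |A +̂ A| ≥ 2|A| - 3 for |A| ≥ 2, with |A| = 5 giving ≥ 7.)

|A +̂ A| = 8


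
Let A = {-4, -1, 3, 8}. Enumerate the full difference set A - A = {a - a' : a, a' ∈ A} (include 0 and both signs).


A - A = {a - a' : a, a' ∈ A}.
Compute a - a' for each ordered pair (a, a'):
a = -4: -4--4=0, -4--1=-3, -4-3=-7, -4-8=-12
a = -1: -1--4=3, -1--1=0, -1-3=-4, -1-8=-9
a = 3: 3--4=7, 3--1=4, 3-3=0, 3-8=-5
a = 8: 8--4=12, 8--1=9, 8-3=5, 8-8=0
Collecting distinct values (and noting 0 appears from a-a):
A - A = {-12, -9, -7, -5, -4, -3, 0, 3, 4, 5, 7, 9, 12}
|A - A| = 13

A - A = {-12, -9, -7, -5, -4, -3, 0, 3, 4, 5, 7, 9, 12}


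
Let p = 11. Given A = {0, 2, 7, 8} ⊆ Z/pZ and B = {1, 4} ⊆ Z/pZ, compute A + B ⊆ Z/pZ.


Work in Z/11Z: reduce every sum a + b modulo 11.
Enumerate all 8 pairs:
a = 0: 0+1=1, 0+4=4
a = 2: 2+1=3, 2+4=6
a = 7: 7+1=8, 7+4=0
a = 8: 8+1=9, 8+4=1
Distinct residues collected: {0, 1, 3, 4, 6, 8, 9}
|A + B| = 7 (out of 11 total residues).

A + B = {0, 1, 3, 4, 6, 8, 9}


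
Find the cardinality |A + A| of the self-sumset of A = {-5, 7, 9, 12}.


A + A = {a + a' : a, a' ∈ A}; |A| = 4.
General bounds: 2|A| - 1 ≤ |A + A| ≤ |A|(|A|+1)/2, i.e. 7 ≤ |A + A| ≤ 10.
Lower bound 2|A|-1 is attained iff A is an arithmetic progression.
Enumerate sums a + a' for a ≤ a' (symmetric, so this suffices):
a = -5: -5+-5=-10, -5+7=2, -5+9=4, -5+12=7
a = 7: 7+7=14, 7+9=16, 7+12=19
a = 9: 9+9=18, 9+12=21
a = 12: 12+12=24
Distinct sums: {-10, 2, 4, 7, 14, 16, 18, 19, 21, 24}
|A + A| = 10

|A + A| = 10


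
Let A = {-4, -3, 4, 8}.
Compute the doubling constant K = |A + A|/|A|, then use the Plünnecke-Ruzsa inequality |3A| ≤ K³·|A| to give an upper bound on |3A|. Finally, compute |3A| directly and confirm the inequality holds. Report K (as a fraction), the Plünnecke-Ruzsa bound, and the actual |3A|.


|A| = 4.
Step 1: Compute A + A by enumerating all 16 pairs.
A + A = {-8, -7, -6, 0, 1, 4, 5, 8, 12, 16}, so |A + A| = 10.
Step 2: Doubling constant K = |A + A|/|A| = 10/4 = 10/4 ≈ 2.5000.
Step 3: Plünnecke-Ruzsa gives |3A| ≤ K³·|A| = (2.5000)³ · 4 ≈ 62.5000.
Step 4: Compute 3A = A + A + A directly by enumerating all triples (a,b,c) ∈ A³; |3A| = 19.
Step 5: Check 19 ≤ 62.5000? Yes ✓.

K = 10/4, Plünnecke-Ruzsa bound K³|A| ≈ 62.5000, |3A| = 19, inequality holds.


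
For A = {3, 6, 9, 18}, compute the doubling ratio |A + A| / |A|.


|A| = 4.
Compute A + A by enumerating all 16 pairs.
A + A = {6, 9, 12, 15, 18, 21, 24, 27, 36}, so |A + A| = 9.
K = |A + A| / |A| = 9/4 (already in lowest terms) ≈ 2.2500.
Reference: AP of size 4 gives K = 7/4 ≈ 1.7500; a fully generic set of size 4 gives K ≈ 2.5000.

|A| = 4, |A + A| = 9, K = 9/4.


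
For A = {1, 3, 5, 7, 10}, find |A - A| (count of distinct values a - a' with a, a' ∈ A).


A - A = {a - a' : a, a' ∈ A}; |A| = 5.
Bounds: 2|A|-1 ≤ |A - A| ≤ |A|² - |A| + 1, i.e. 9 ≤ |A - A| ≤ 21.
Note: 0 ∈ A - A always (from a - a). The set is symmetric: if d ∈ A - A then -d ∈ A - A.
Enumerate nonzero differences d = a - a' with a > a' (then include -d):
Positive differences: {2, 3, 4, 5, 6, 7, 9}
Full difference set: {0} ∪ (positive diffs) ∪ (negative diffs).
|A - A| = 1 + 2·7 = 15 (matches direct enumeration: 15).

|A - A| = 15


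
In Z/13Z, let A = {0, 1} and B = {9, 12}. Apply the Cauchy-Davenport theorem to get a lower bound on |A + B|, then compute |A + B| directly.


Cauchy-Davenport: |A + B| ≥ min(p, |A| + |B| - 1) for A, B nonempty in Z/pZ.
|A| = 2, |B| = 2, p = 13.
CD lower bound = min(13, 2 + 2 - 1) = min(13, 3) = 3.
Compute A + B mod 13 directly:
a = 0: 0+9=9, 0+12=12
a = 1: 1+9=10, 1+12=0
A + B = {0, 9, 10, 12}, so |A + B| = 4.
Verify: 4 ≥ 3? Yes ✓.

CD lower bound = 3, actual |A + B| = 4.


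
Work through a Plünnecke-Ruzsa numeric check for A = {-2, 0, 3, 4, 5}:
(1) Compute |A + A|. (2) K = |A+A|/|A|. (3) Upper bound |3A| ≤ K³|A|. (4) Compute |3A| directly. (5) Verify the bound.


|A| = 5.
Step 1: Compute A + A by enumerating all 25 pairs.
A + A = {-4, -2, 0, 1, 2, 3, 4, 5, 6, 7, 8, 9, 10}, so |A + A| = 13.
Step 2: Doubling constant K = |A + A|/|A| = 13/5 = 13/5 ≈ 2.6000.
Step 3: Plünnecke-Ruzsa gives |3A| ≤ K³·|A| = (2.6000)³ · 5 ≈ 87.8800.
Step 4: Compute 3A = A + A + A directly by enumerating all triples (a,b,c) ∈ A³; |3A| = 20.
Step 5: Check 20 ≤ 87.8800? Yes ✓.

K = 13/5, Plünnecke-Ruzsa bound K³|A| ≈ 87.8800, |3A| = 20, inequality holds.


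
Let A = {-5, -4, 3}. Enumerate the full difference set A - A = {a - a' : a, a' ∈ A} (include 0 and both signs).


A - A = {a - a' : a, a' ∈ A}.
Compute a - a' for each ordered pair (a, a'):
a = -5: -5--5=0, -5--4=-1, -5-3=-8
a = -4: -4--5=1, -4--4=0, -4-3=-7
a = 3: 3--5=8, 3--4=7, 3-3=0
Collecting distinct values (and noting 0 appears from a-a):
A - A = {-8, -7, -1, 0, 1, 7, 8}
|A - A| = 7

A - A = {-8, -7, -1, 0, 1, 7, 8}


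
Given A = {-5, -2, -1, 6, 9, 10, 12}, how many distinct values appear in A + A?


A + A = {a + a' : a, a' ∈ A}; |A| = 7.
General bounds: 2|A| - 1 ≤ |A + A| ≤ |A|(|A|+1)/2, i.e. 13 ≤ |A + A| ≤ 28.
Lower bound 2|A|-1 is attained iff A is an arithmetic progression.
Enumerate sums a + a' for a ≤ a' (symmetric, so this suffices):
a = -5: -5+-5=-10, -5+-2=-7, -5+-1=-6, -5+6=1, -5+9=4, -5+10=5, -5+12=7
a = -2: -2+-2=-4, -2+-1=-3, -2+6=4, -2+9=7, -2+10=8, -2+12=10
a = -1: -1+-1=-2, -1+6=5, -1+9=8, -1+10=9, -1+12=11
a = 6: 6+6=12, 6+9=15, 6+10=16, 6+12=18
a = 9: 9+9=18, 9+10=19, 9+12=21
a = 10: 10+10=20, 10+12=22
a = 12: 12+12=24
Distinct sums: {-10, -7, -6, -4, -3, -2, 1, 4, 5, 7, 8, 9, 10, 11, 12, 15, 16, 18, 19, 20, 21, 22, 24}
|A + A| = 23

|A + A| = 23


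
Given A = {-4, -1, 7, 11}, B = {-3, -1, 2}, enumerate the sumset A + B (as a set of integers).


A + B = {a + b : a ∈ A, b ∈ B}.
Enumerate all |A|·|B| = 4·3 = 12 pairs (a, b) and collect distinct sums.
a = -4: -4+-3=-7, -4+-1=-5, -4+2=-2
a = -1: -1+-3=-4, -1+-1=-2, -1+2=1
a = 7: 7+-3=4, 7+-1=6, 7+2=9
a = 11: 11+-3=8, 11+-1=10, 11+2=13
Collecting distinct sums: A + B = {-7, -5, -4, -2, 1, 4, 6, 8, 9, 10, 13}
|A + B| = 11

A + B = {-7, -5, -4, -2, 1, 4, 6, 8, 9, 10, 13}


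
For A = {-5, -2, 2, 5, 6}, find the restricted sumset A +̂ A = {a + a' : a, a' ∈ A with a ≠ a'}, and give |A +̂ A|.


Restricted sumset: A +̂ A = {a + a' : a ∈ A, a' ∈ A, a ≠ a'}.
Equivalently, take A + A and drop any sum 2a that is achievable ONLY as a + a for a ∈ A (i.e. sums representable only with equal summands).
Enumerate pairs (a, a') with a < a' (symmetric, so each unordered pair gives one sum; this covers all a ≠ a'):
  -5 + -2 = -7
  -5 + 2 = -3
  -5 + 5 = 0
  -5 + 6 = 1
  -2 + 2 = 0
  -2 + 5 = 3
  -2 + 6 = 4
  2 + 5 = 7
  2 + 6 = 8
  5 + 6 = 11
Collected distinct sums: {-7, -3, 0, 1, 3, 4, 7, 8, 11}
|A +̂ A| = 9
(Reference bound: |A +̂ A| ≥ 2|A| - 3 for |A| ≥ 2, with |A| = 5 giving ≥ 7.)

|A +̂ A| = 9


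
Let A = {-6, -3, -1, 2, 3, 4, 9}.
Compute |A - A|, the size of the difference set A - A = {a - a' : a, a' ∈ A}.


A - A = {a - a' : a, a' ∈ A}; |A| = 7.
Bounds: 2|A|-1 ≤ |A - A| ≤ |A|² - |A| + 1, i.e. 13 ≤ |A - A| ≤ 43.
Note: 0 ∈ A - A always (from a - a). The set is symmetric: if d ∈ A - A then -d ∈ A - A.
Enumerate nonzero differences d = a - a' with a > a' (then include -d):
Positive differences: {1, 2, 3, 4, 5, 6, 7, 8, 9, 10, 12, 15}
Full difference set: {0} ∪ (positive diffs) ∪ (negative diffs).
|A - A| = 1 + 2·12 = 25 (matches direct enumeration: 25).

|A - A| = 25


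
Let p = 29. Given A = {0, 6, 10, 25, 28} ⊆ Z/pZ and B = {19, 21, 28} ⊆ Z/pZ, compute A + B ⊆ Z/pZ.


Work in Z/29Z: reduce every sum a + b modulo 29.
Enumerate all 15 pairs:
a = 0: 0+19=19, 0+21=21, 0+28=28
a = 6: 6+19=25, 6+21=27, 6+28=5
a = 10: 10+19=0, 10+21=2, 10+28=9
a = 25: 25+19=15, 25+21=17, 25+28=24
a = 28: 28+19=18, 28+21=20, 28+28=27
Distinct residues collected: {0, 2, 5, 9, 15, 17, 18, 19, 20, 21, 24, 25, 27, 28}
|A + B| = 14 (out of 29 total residues).

A + B = {0, 2, 5, 9, 15, 17, 18, 19, 20, 21, 24, 25, 27, 28}


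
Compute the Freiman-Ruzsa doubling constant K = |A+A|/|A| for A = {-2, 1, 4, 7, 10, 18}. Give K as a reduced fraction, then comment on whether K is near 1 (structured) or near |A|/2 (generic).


|A| = 6.
Compute A + A by enumerating all 36 pairs.
A + A = {-4, -1, 2, 5, 8, 11, 14, 16, 17, 19, 20, 22, 25, 28, 36}, so |A + A| = 15.
K = |A + A| / |A| = 15/6 = 5/2 ≈ 2.5000.
Reference: AP of size 6 gives K = 11/6 ≈ 1.8333; a fully generic set of size 6 gives K ≈ 3.5000.

|A| = 6, |A + A| = 15, K = 15/6 = 5/2.


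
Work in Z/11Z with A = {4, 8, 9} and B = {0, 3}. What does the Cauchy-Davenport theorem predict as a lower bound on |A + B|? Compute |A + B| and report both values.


Cauchy-Davenport: |A + B| ≥ min(p, |A| + |B| - 1) for A, B nonempty in Z/pZ.
|A| = 3, |B| = 2, p = 11.
CD lower bound = min(11, 3 + 2 - 1) = min(11, 4) = 4.
Compute A + B mod 11 directly:
a = 4: 4+0=4, 4+3=7
a = 8: 8+0=8, 8+3=0
a = 9: 9+0=9, 9+3=1
A + B = {0, 1, 4, 7, 8, 9}, so |A + B| = 6.
Verify: 6 ≥ 4? Yes ✓.

CD lower bound = 4, actual |A + B| = 6.


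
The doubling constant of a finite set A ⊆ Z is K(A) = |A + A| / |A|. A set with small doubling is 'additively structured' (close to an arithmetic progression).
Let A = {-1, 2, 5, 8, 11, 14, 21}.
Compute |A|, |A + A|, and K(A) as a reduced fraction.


|A| = 7.
Compute A + A by enumerating all 49 pairs.
A + A = {-2, 1, 4, 7, 10, 13, 16, 19, 20, 22, 23, 25, 26, 28, 29, 32, 35, 42}, so |A + A| = 18.
K = |A + A| / |A| = 18/7 (already in lowest terms) ≈ 2.5714.
Reference: AP of size 7 gives K = 13/7 ≈ 1.8571; a fully generic set of size 7 gives K ≈ 4.0000.

|A| = 7, |A + A| = 18, K = 18/7.


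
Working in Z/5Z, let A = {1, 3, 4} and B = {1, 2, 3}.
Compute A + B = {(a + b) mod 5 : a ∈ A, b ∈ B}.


Work in Z/5Z: reduce every sum a + b modulo 5.
Enumerate all 9 pairs:
a = 1: 1+1=2, 1+2=3, 1+3=4
a = 3: 3+1=4, 3+2=0, 3+3=1
a = 4: 4+1=0, 4+2=1, 4+3=2
Distinct residues collected: {0, 1, 2, 3, 4}
|A + B| = 5 (out of 5 total residues).

A + B = {0, 1, 2, 3, 4}


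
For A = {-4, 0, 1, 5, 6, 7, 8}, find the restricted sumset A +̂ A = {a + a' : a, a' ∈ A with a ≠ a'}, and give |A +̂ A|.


Restricted sumset: A +̂ A = {a + a' : a ∈ A, a' ∈ A, a ≠ a'}.
Equivalently, take A + A and drop any sum 2a that is achievable ONLY as a + a for a ∈ A (i.e. sums representable only with equal summands).
Enumerate pairs (a, a') with a < a' (symmetric, so each unordered pair gives one sum; this covers all a ≠ a'):
  -4 + 0 = -4
  -4 + 1 = -3
  -4 + 5 = 1
  -4 + 6 = 2
  -4 + 7 = 3
  -4 + 8 = 4
  0 + 1 = 1
  0 + 5 = 5
  0 + 6 = 6
  0 + 7 = 7
  0 + 8 = 8
  1 + 5 = 6
  1 + 6 = 7
  1 + 7 = 8
  1 + 8 = 9
  5 + 6 = 11
  5 + 7 = 12
  5 + 8 = 13
  6 + 7 = 13
  6 + 8 = 14
  7 + 8 = 15
Collected distinct sums: {-4, -3, 1, 2, 3, 4, 5, 6, 7, 8, 9, 11, 12, 13, 14, 15}
|A +̂ A| = 16
(Reference bound: |A +̂ A| ≥ 2|A| - 3 for |A| ≥ 2, with |A| = 7 giving ≥ 11.)

|A +̂ A| = 16


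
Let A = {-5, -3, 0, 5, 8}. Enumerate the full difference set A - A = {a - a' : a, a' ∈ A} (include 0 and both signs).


A - A = {a - a' : a, a' ∈ A}.
Compute a - a' for each ordered pair (a, a'):
a = -5: -5--5=0, -5--3=-2, -5-0=-5, -5-5=-10, -5-8=-13
a = -3: -3--5=2, -3--3=0, -3-0=-3, -3-5=-8, -3-8=-11
a = 0: 0--5=5, 0--3=3, 0-0=0, 0-5=-5, 0-8=-8
a = 5: 5--5=10, 5--3=8, 5-0=5, 5-5=0, 5-8=-3
a = 8: 8--5=13, 8--3=11, 8-0=8, 8-5=3, 8-8=0
Collecting distinct values (and noting 0 appears from a-a):
A - A = {-13, -11, -10, -8, -5, -3, -2, 0, 2, 3, 5, 8, 10, 11, 13}
|A - A| = 15

A - A = {-13, -11, -10, -8, -5, -3, -2, 0, 2, 3, 5, 8, 10, 11, 13}


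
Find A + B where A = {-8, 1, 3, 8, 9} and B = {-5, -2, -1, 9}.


A + B = {a + b : a ∈ A, b ∈ B}.
Enumerate all |A|·|B| = 5·4 = 20 pairs (a, b) and collect distinct sums.
a = -8: -8+-5=-13, -8+-2=-10, -8+-1=-9, -8+9=1
a = 1: 1+-5=-4, 1+-2=-1, 1+-1=0, 1+9=10
a = 3: 3+-5=-2, 3+-2=1, 3+-1=2, 3+9=12
a = 8: 8+-5=3, 8+-2=6, 8+-1=7, 8+9=17
a = 9: 9+-5=4, 9+-2=7, 9+-1=8, 9+9=18
Collecting distinct sums: A + B = {-13, -10, -9, -4, -2, -1, 0, 1, 2, 3, 4, 6, 7, 8, 10, 12, 17, 18}
|A + B| = 18

A + B = {-13, -10, -9, -4, -2, -1, 0, 1, 2, 3, 4, 6, 7, 8, 10, 12, 17, 18}


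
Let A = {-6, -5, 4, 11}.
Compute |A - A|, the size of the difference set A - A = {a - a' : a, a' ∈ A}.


A - A = {a - a' : a, a' ∈ A}; |A| = 4.
Bounds: 2|A|-1 ≤ |A - A| ≤ |A|² - |A| + 1, i.e. 7 ≤ |A - A| ≤ 13.
Note: 0 ∈ A - A always (from a - a). The set is symmetric: if d ∈ A - A then -d ∈ A - A.
Enumerate nonzero differences d = a - a' with a > a' (then include -d):
Positive differences: {1, 7, 9, 10, 16, 17}
Full difference set: {0} ∪ (positive diffs) ∪ (negative diffs).
|A - A| = 1 + 2·6 = 13 (matches direct enumeration: 13).

|A - A| = 13


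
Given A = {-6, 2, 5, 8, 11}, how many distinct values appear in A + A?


A + A = {a + a' : a, a' ∈ A}; |A| = 5.
General bounds: 2|A| - 1 ≤ |A + A| ≤ |A|(|A|+1)/2, i.e. 9 ≤ |A + A| ≤ 15.
Lower bound 2|A|-1 is attained iff A is an arithmetic progression.
Enumerate sums a + a' for a ≤ a' (symmetric, so this suffices):
a = -6: -6+-6=-12, -6+2=-4, -6+5=-1, -6+8=2, -6+11=5
a = 2: 2+2=4, 2+5=7, 2+8=10, 2+11=13
a = 5: 5+5=10, 5+8=13, 5+11=16
a = 8: 8+8=16, 8+11=19
a = 11: 11+11=22
Distinct sums: {-12, -4, -1, 2, 4, 5, 7, 10, 13, 16, 19, 22}
|A + A| = 12

|A + A| = 12


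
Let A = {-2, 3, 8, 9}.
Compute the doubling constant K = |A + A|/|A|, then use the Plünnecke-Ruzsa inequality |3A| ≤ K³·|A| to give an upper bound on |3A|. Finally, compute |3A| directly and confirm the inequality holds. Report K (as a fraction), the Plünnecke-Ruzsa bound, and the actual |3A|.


|A| = 4.
Step 1: Compute A + A by enumerating all 16 pairs.
A + A = {-4, 1, 6, 7, 11, 12, 16, 17, 18}, so |A + A| = 9.
Step 2: Doubling constant K = |A + A|/|A| = 9/4 = 9/4 ≈ 2.2500.
Step 3: Plünnecke-Ruzsa gives |3A| ≤ K³·|A| = (2.2500)³ · 4 ≈ 45.5625.
Step 4: Compute 3A = A + A + A directly by enumerating all triples (a,b,c) ∈ A³; |3A| = 16.
Step 5: Check 16 ≤ 45.5625? Yes ✓.

K = 9/4, Plünnecke-Ruzsa bound K³|A| ≈ 45.5625, |3A| = 16, inequality holds.


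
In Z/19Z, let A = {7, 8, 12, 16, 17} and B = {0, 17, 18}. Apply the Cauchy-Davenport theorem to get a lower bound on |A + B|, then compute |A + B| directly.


Cauchy-Davenport: |A + B| ≥ min(p, |A| + |B| - 1) for A, B nonempty in Z/pZ.
|A| = 5, |B| = 3, p = 19.
CD lower bound = min(19, 5 + 3 - 1) = min(19, 7) = 7.
Compute A + B mod 19 directly:
a = 7: 7+0=7, 7+17=5, 7+18=6
a = 8: 8+0=8, 8+17=6, 8+18=7
a = 12: 12+0=12, 12+17=10, 12+18=11
a = 16: 16+0=16, 16+17=14, 16+18=15
a = 17: 17+0=17, 17+17=15, 17+18=16
A + B = {5, 6, 7, 8, 10, 11, 12, 14, 15, 16, 17}, so |A + B| = 11.
Verify: 11 ≥ 7? Yes ✓.

CD lower bound = 7, actual |A + B| = 11.


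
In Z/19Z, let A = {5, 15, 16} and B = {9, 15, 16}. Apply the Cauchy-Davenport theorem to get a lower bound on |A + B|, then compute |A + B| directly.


Cauchy-Davenport: |A + B| ≥ min(p, |A| + |B| - 1) for A, B nonempty in Z/pZ.
|A| = 3, |B| = 3, p = 19.
CD lower bound = min(19, 3 + 3 - 1) = min(19, 5) = 5.
Compute A + B mod 19 directly:
a = 5: 5+9=14, 5+15=1, 5+16=2
a = 15: 15+9=5, 15+15=11, 15+16=12
a = 16: 16+9=6, 16+15=12, 16+16=13
A + B = {1, 2, 5, 6, 11, 12, 13, 14}, so |A + B| = 8.
Verify: 8 ≥ 5? Yes ✓.

CD lower bound = 5, actual |A + B| = 8.


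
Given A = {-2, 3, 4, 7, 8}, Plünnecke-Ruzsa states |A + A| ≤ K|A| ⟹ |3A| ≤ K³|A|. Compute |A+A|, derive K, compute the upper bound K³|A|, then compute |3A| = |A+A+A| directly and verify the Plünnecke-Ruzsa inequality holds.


|A| = 5.
Step 1: Compute A + A by enumerating all 25 pairs.
A + A = {-4, 1, 2, 5, 6, 7, 8, 10, 11, 12, 14, 15, 16}, so |A + A| = 13.
Step 2: Doubling constant K = |A + A|/|A| = 13/5 = 13/5 ≈ 2.6000.
Step 3: Plünnecke-Ruzsa gives |3A| ≤ K³·|A| = (2.6000)³ · 5 ≈ 87.8800.
Step 4: Compute 3A = A + A + A directly by enumerating all triples (a,b,c) ∈ A³; |3A| = 24.
Step 5: Check 24 ≤ 87.8800? Yes ✓.

K = 13/5, Plünnecke-Ruzsa bound K³|A| ≈ 87.8800, |3A| = 24, inequality holds.


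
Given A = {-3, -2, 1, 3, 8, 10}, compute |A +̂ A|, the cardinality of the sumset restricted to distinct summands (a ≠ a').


Restricted sumset: A +̂ A = {a + a' : a ∈ A, a' ∈ A, a ≠ a'}.
Equivalently, take A + A and drop any sum 2a that is achievable ONLY as a + a for a ∈ A (i.e. sums representable only with equal summands).
Enumerate pairs (a, a') with a < a' (symmetric, so each unordered pair gives one sum; this covers all a ≠ a'):
  -3 + -2 = -5
  -3 + 1 = -2
  -3 + 3 = 0
  -3 + 8 = 5
  -3 + 10 = 7
  -2 + 1 = -1
  -2 + 3 = 1
  -2 + 8 = 6
  -2 + 10 = 8
  1 + 3 = 4
  1 + 8 = 9
  1 + 10 = 11
  3 + 8 = 11
  3 + 10 = 13
  8 + 10 = 18
Collected distinct sums: {-5, -2, -1, 0, 1, 4, 5, 6, 7, 8, 9, 11, 13, 18}
|A +̂ A| = 14
(Reference bound: |A +̂ A| ≥ 2|A| - 3 for |A| ≥ 2, with |A| = 6 giving ≥ 9.)

|A +̂ A| = 14


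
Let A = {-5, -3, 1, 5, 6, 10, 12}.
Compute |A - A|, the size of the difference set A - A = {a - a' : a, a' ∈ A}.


A - A = {a - a' : a, a' ∈ A}; |A| = 7.
Bounds: 2|A|-1 ≤ |A - A| ≤ |A|² - |A| + 1, i.e. 13 ≤ |A - A| ≤ 43.
Note: 0 ∈ A - A always (from a - a). The set is symmetric: if d ∈ A - A then -d ∈ A - A.
Enumerate nonzero differences d = a - a' with a > a' (then include -d):
Positive differences: {1, 2, 4, 5, 6, 7, 8, 9, 10, 11, 13, 15, 17}
Full difference set: {0} ∪ (positive diffs) ∪ (negative diffs).
|A - A| = 1 + 2·13 = 27 (matches direct enumeration: 27).

|A - A| = 27


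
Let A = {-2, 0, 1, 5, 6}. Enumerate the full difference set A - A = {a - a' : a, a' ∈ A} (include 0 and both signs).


A - A = {a - a' : a, a' ∈ A}.
Compute a - a' for each ordered pair (a, a'):
a = -2: -2--2=0, -2-0=-2, -2-1=-3, -2-5=-7, -2-6=-8
a = 0: 0--2=2, 0-0=0, 0-1=-1, 0-5=-5, 0-6=-6
a = 1: 1--2=3, 1-0=1, 1-1=0, 1-5=-4, 1-6=-5
a = 5: 5--2=7, 5-0=5, 5-1=4, 5-5=0, 5-6=-1
a = 6: 6--2=8, 6-0=6, 6-1=5, 6-5=1, 6-6=0
Collecting distinct values (and noting 0 appears from a-a):
A - A = {-8, -7, -6, -5, -4, -3, -2, -1, 0, 1, 2, 3, 4, 5, 6, 7, 8}
|A - A| = 17

A - A = {-8, -7, -6, -5, -4, -3, -2, -1, 0, 1, 2, 3, 4, 5, 6, 7, 8}


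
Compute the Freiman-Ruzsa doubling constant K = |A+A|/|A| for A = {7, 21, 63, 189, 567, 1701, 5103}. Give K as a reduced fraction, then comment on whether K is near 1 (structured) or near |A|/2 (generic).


|A| = 7.
Compute A + A by enumerating all 49 pairs.
A + A = {14, 28, 42, 70, 84, 126, 196, 210, 252, 378, 574, 588, 630, 756, 1134, 1708, 1722, 1764, 1890, 2268, 3402, 5110, 5124, 5166, 5292, 5670, 6804, 10206}, so |A + A| = 28.
K = |A + A| / |A| = 28/7 = 4/1 ≈ 4.0000.
Reference: AP of size 7 gives K = 13/7 ≈ 1.8571; a fully generic set of size 7 gives K ≈ 4.0000.

|A| = 7, |A + A| = 28, K = 28/7 = 4/1.


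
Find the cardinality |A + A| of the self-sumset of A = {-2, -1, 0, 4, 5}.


A + A = {a + a' : a, a' ∈ A}; |A| = 5.
General bounds: 2|A| - 1 ≤ |A + A| ≤ |A|(|A|+1)/2, i.e. 9 ≤ |A + A| ≤ 15.
Lower bound 2|A|-1 is attained iff A is an arithmetic progression.
Enumerate sums a + a' for a ≤ a' (symmetric, so this suffices):
a = -2: -2+-2=-4, -2+-1=-3, -2+0=-2, -2+4=2, -2+5=3
a = -1: -1+-1=-2, -1+0=-1, -1+4=3, -1+5=4
a = 0: 0+0=0, 0+4=4, 0+5=5
a = 4: 4+4=8, 4+5=9
a = 5: 5+5=10
Distinct sums: {-4, -3, -2, -1, 0, 2, 3, 4, 5, 8, 9, 10}
|A + A| = 12

|A + A| = 12


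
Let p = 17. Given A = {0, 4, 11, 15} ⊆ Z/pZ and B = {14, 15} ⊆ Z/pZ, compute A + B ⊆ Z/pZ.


Work in Z/17Z: reduce every sum a + b modulo 17.
Enumerate all 8 pairs:
a = 0: 0+14=14, 0+15=15
a = 4: 4+14=1, 4+15=2
a = 11: 11+14=8, 11+15=9
a = 15: 15+14=12, 15+15=13
Distinct residues collected: {1, 2, 8, 9, 12, 13, 14, 15}
|A + B| = 8 (out of 17 total residues).

A + B = {1, 2, 8, 9, 12, 13, 14, 15}


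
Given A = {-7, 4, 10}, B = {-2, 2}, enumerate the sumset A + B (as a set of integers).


A + B = {a + b : a ∈ A, b ∈ B}.
Enumerate all |A|·|B| = 3·2 = 6 pairs (a, b) and collect distinct sums.
a = -7: -7+-2=-9, -7+2=-5
a = 4: 4+-2=2, 4+2=6
a = 10: 10+-2=8, 10+2=12
Collecting distinct sums: A + B = {-9, -5, 2, 6, 8, 12}
|A + B| = 6

A + B = {-9, -5, 2, 6, 8, 12}


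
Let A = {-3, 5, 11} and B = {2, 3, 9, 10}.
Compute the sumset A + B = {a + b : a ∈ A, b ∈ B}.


A + B = {a + b : a ∈ A, b ∈ B}.
Enumerate all |A|·|B| = 3·4 = 12 pairs (a, b) and collect distinct sums.
a = -3: -3+2=-1, -3+3=0, -3+9=6, -3+10=7
a = 5: 5+2=7, 5+3=8, 5+9=14, 5+10=15
a = 11: 11+2=13, 11+3=14, 11+9=20, 11+10=21
Collecting distinct sums: A + B = {-1, 0, 6, 7, 8, 13, 14, 15, 20, 21}
|A + B| = 10

A + B = {-1, 0, 6, 7, 8, 13, 14, 15, 20, 21}


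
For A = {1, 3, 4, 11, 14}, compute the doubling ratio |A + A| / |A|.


|A| = 5.
Compute A + A by enumerating all 25 pairs.
A + A = {2, 4, 5, 6, 7, 8, 12, 14, 15, 17, 18, 22, 25, 28}, so |A + A| = 14.
K = |A + A| / |A| = 14/5 (already in lowest terms) ≈ 2.8000.
Reference: AP of size 5 gives K = 9/5 ≈ 1.8000; a fully generic set of size 5 gives K ≈ 3.0000.

|A| = 5, |A + A| = 14, K = 14/5.


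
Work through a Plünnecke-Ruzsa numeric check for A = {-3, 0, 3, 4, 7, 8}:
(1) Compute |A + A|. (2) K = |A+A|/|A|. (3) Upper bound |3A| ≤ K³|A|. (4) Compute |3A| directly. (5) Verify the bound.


|A| = 6.
Step 1: Compute A + A by enumerating all 36 pairs.
A + A = {-6, -3, 0, 1, 3, 4, 5, 6, 7, 8, 10, 11, 12, 14, 15, 16}, so |A + A| = 16.
Step 2: Doubling constant K = |A + A|/|A| = 16/6 = 16/6 ≈ 2.6667.
Step 3: Plünnecke-Ruzsa gives |3A| ≤ K³·|A| = (2.6667)³ · 6 ≈ 113.7778.
Step 4: Compute 3A = A + A + A directly by enumerating all triples (a,b,c) ∈ A³; |3A| = 29.
Step 5: Check 29 ≤ 113.7778? Yes ✓.

K = 16/6, Plünnecke-Ruzsa bound K³|A| ≈ 113.7778, |3A| = 29, inequality holds.


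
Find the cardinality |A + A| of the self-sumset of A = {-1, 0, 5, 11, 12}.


A + A = {a + a' : a, a' ∈ A}; |A| = 5.
General bounds: 2|A| - 1 ≤ |A + A| ≤ |A|(|A|+1)/2, i.e. 9 ≤ |A + A| ≤ 15.
Lower bound 2|A|-1 is attained iff A is an arithmetic progression.
Enumerate sums a + a' for a ≤ a' (symmetric, so this suffices):
a = -1: -1+-1=-2, -1+0=-1, -1+5=4, -1+11=10, -1+12=11
a = 0: 0+0=0, 0+5=5, 0+11=11, 0+12=12
a = 5: 5+5=10, 5+11=16, 5+12=17
a = 11: 11+11=22, 11+12=23
a = 12: 12+12=24
Distinct sums: {-2, -1, 0, 4, 5, 10, 11, 12, 16, 17, 22, 23, 24}
|A + A| = 13

|A + A| = 13


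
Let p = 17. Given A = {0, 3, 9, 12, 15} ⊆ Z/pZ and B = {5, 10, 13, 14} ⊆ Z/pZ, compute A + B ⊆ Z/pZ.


Work in Z/17Z: reduce every sum a + b modulo 17.
Enumerate all 20 pairs:
a = 0: 0+5=5, 0+10=10, 0+13=13, 0+14=14
a = 3: 3+5=8, 3+10=13, 3+13=16, 3+14=0
a = 9: 9+5=14, 9+10=2, 9+13=5, 9+14=6
a = 12: 12+5=0, 12+10=5, 12+13=8, 12+14=9
a = 15: 15+5=3, 15+10=8, 15+13=11, 15+14=12
Distinct residues collected: {0, 2, 3, 5, 6, 8, 9, 10, 11, 12, 13, 14, 16}
|A + B| = 13 (out of 17 total residues).

A + B = {0, 2, 3, 5, 6, 8, 9, 10, 11, 12, 13, 14, 16}


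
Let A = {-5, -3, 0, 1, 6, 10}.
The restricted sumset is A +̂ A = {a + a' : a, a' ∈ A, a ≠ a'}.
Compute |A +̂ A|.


Restricted sumset: A +̂ A = {a + a' : a ∈ A, a' ∈ A, a ≠ a'}.
Equivalently, take A + A and drop any sum 2a that is achievable ONLY as a + a for a ∈ A (i.e. sums representable only with equal summands).
Enumerate pairs (a, a') with a < a' (symmetric, so each unordered pair gives one sum; this covers all a ≠ a'):
  -5 + -3 = -8
  -5 + 0 = -5
  -5 + 1 = -4
  -5 + 6 = 1
  -5 + 10 = 5
  -3 + 0 = -3
  -3 + 1 = -2
  -3 + 6 = 3
  -3 + 10 = 7
  0 + 1 = 1
  0 + 6 = 6
  0 + 10 = 10
  1 + 6 = 7
  1 + 10 = 11
  6 + 10 = 16
Collected distinct sums: {-8, -5, -4, -3, -2, 1, 3, 5, 6, 7, 10, 11, 16}
|A +̂ A| = 13
(Reference bound: |A +̂ A| ≥ 2|A| - 3 for |A| ≥ 2, with |A| = 6 giving ≥ 9.)

|A +̂ A| = 13
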